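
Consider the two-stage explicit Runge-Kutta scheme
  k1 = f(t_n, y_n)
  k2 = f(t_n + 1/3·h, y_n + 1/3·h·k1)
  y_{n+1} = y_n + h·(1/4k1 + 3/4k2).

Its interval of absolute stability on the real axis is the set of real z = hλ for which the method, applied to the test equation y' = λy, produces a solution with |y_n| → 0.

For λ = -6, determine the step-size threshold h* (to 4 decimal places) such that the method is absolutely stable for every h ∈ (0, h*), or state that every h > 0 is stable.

With y'=λy (z=hλ):
  k1=λy_n ⇒ h·k1=z·y_n;  k2=λ(1+1/3z)y_n ⇒ h·k2=z(1+1/3z)y_n
  y_{n+1}/y_n = 1 + 1/4z + 3/4z(1+1/3z) = 1 + z + 1/4z²
  Hence R(z) = 1 + z + 1/4z².

Need |R(x)|<1, x<0.
x=-1.07: |R|=0.2162
R=1: x+1/4x²=0 ⇒ x=−4=-4.0000; min R=1−1/(4·1/4)=0.0000>−1
Confirm numerically:
  x=-3.817: |R|=0.82537 <1
  x=-3.311: |R|=0.42968 <1
  x=-2.738: |R|=0.13616 <1
  x=-4.531: |R|=1.60149 >1
  x=-4.286: |R|=1.30645 >1
  x=-4.210: |R|=1.22103 >1
So |R|<1 on (-4.0000, 0).

(-4.0000,0); λ=-6 ⇒ h* = (4)/6 = 0.6667.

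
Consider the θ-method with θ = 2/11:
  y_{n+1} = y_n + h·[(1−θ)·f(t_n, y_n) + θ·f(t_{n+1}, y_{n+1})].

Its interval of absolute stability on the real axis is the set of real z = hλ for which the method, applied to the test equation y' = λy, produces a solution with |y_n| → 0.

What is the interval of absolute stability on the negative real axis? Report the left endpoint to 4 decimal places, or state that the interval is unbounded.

z∈(-3.1429,0).

Test eqn y'=λy, z=hλ:
  y_{n+1} = y_n + z·[9/11·y_n + 2/11·y_{n+1}] ⇒ (1 − 2/11z)y_{n+1} = (1 + 9/11z)y_n
  so R(z) = (1 + 9/11z)/(1 − 2/11z).

Boundary: |R(x)|=1, x<0.
x=-1.07: |R|=0.1043
R=−1: 1+9/11x = −1+2/11x ⇒ -7/11x=2 ⇒ x=2/(-7/11)=-3.1429
Confirm numerically:
  x=-3.108: |R|=0.98583 <1
  x=-2.208: |R|=0.57551 <1
  x=-2.126: |R|=0.53331 <1
  x=-1.425: |R|=0.13177 <1
  x=-3.703: |R|=1.21303 >1
  x=-3.697: |R|=1.21088 >1
  x=-3.371: |R|=1.09001 >1
Interval (-3.1429, 0).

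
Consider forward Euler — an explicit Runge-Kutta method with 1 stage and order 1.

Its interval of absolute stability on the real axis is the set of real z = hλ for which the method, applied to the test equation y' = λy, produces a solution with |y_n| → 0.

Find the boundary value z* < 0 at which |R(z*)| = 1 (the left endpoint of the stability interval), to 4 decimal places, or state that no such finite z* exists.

With y'=λy (z=hλ):
  order 1, 1-stage ⇒ R(z)=1+z
  (e.g. R(-0.42)=0.58000, |R|=0.58000)

Need |R(x)|<1, x<0.
x=-0.42: |R|=0.5800
|R(-1.75)|=0.7500 |R(-1.5)|=0.5000 |R(-0.57)|=0.4300
Bisect:
  x_lo=-2.4849 |R|=1.4849  x_hi=-0.3039 |R|=0.6961
  mid=-1.39441 |R|=0.39441 →hi
  mid=-1.93964 |R|=0.93964 →hi
  mid=-2.21225 |R|=1.21225 →lo
  mid=-2.07595 |R|=1.07595 →lo
  mid=-2.00779 |R|=1.00779 →lo
  mid=-1.97372 |R|=0.97372 →hi
  mid=-1.99075 |R|=0.99075 →hi
  mid=-1.99927 |R|=0.99927 →hi
  mid=-2.00353 |R|=1.00353 →lo
  mid=-2.00140 |R|=1.00140 →lo
  ...
  [-2.00007,-1.99994] ⇒ x*=-2.0000
Stable set (-2.0000, 0).

left endpoint -2.0000.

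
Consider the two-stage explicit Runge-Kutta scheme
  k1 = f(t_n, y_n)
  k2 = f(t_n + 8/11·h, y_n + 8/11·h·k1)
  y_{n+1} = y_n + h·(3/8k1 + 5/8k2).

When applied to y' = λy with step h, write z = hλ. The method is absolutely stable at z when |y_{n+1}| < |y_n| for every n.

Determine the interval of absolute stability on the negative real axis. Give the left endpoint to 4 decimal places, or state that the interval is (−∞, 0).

(-2.2000, 0).

On y'=λy, z=hλ:
  k1=λy_n ⇒ h·k1=z·y_n;  k2=λ(1+8/11z)y_n ⇒ h·k2=z(1+8/11z)y_n
  y_{n+1}/y_n = 1 + 3/8z + 5/8z(1+8/11z) = 1 + z + 5/11z²
  R(z) = 1 + z + 5/11z².

Need |R(x)|<1, x<0.
x=-1.77: |R|=0.6540
R=1: x+5/11x²=0 ⇒ x=−11/5=-2.2000; min R=1−1/(4·5/11)=0.4500>−1
Confirm numerically:
  x=-1.947: |R|=0.77609 <1
  x=-1.537: |R|=0.53680 <1
  x=-1.493: |R|=0.52020 <1
  x=-1.293: |R|=0.46693 <1
  x=-2.792: |R|=1.75130 >1
  x=-2.421: |R|=1.24320 >1
  x=-2.247: |R|=1.04800 >1
Interval (-2.2000, 0).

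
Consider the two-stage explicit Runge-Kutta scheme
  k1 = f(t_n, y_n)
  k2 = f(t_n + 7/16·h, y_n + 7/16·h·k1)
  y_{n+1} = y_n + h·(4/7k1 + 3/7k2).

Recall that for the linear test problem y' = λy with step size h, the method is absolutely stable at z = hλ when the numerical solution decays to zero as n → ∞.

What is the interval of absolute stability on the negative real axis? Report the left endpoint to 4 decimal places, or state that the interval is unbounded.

(-5.3333, 0).

With y'=λy (z=hλ):
  k1=λy_n ⇒ h·k1=z·y_n;  k2=λ(1+7/16z)y_n ⇒ h·k2=z(1+7/16z)y_n
  y_{n+1}/y_n = 1 + 4/7z + 3/7z(1+7/16z) = 1 + z + 3/16z²
  ⇒ R(z) = 1 + z + 3/16z².

Solve |R(x)|<1 on ℝ⁻.
x=-0.64: |R|=0.4368
R=1: x+3/16x²=0 ⇒ x=−16/3=-5.3333; min R=1−1/(4·3/16)=-0.3333>−1
Confirm numerically:
  x=-4.052: |R|=0.02651 <1
  x=-3.160: |R|=0.28770 <1
  x=-2.163: |R|=0.28577 <1
  x=-5.898: |R|=1.62445 >1
  x=-5.545: |R|=1.22007 >1
Stable set (-5.3333, 0).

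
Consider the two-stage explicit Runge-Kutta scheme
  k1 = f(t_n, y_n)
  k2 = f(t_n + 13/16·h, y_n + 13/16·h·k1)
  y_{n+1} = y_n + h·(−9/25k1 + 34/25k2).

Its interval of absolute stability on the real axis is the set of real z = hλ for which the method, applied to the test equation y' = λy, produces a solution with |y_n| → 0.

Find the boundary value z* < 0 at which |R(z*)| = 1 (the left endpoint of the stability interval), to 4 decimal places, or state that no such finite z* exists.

Set f=λy, z=hλ:
  k1=λy_n ⇒ h·k1=z·y_n;  k2=λ(1+13/16z)y_n ⇒ h·k2=z(1+13/16z)y_n
  y_{n+1}/y_n = 1 − 9/25z + 34/25z(1+13/16z) = 1 + z + 221/200z²
  R(z) = 1 + z + 221/200z².

Need |R(x)|<1, x<0.
x=-0.48: |R|=0.7746
R=1: x+221/200x²=0 ⇒ x=−200/221=-0.9050; min R=1−1/(4·221/200)=0.7738>−1
Confirm numerically:
  x=-0.684: |R|=0.83298 <1
  x=-0.631: |R|=0.80897 <1
  x=-0.608: |R|=0.80048 <1
  x=-1.321: |R|=1.60727 >1
  x=-1.162: |R|=1.33002 >1
  x=-0.965: |R|=1.06400 >1
So |R|<1 on (-0.9050, 0).

z* = -0.9050.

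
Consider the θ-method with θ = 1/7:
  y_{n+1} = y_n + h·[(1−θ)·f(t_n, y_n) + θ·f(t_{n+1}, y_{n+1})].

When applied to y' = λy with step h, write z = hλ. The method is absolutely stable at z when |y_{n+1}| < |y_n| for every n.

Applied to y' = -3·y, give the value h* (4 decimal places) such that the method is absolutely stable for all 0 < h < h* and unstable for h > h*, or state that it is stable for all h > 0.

On y'=λy, z=hλ:
  y_{n+1} = y_n + z·[6/7·y_n + 1/7·y_{n+1}] ⇒ (1 − 1/7z)y_{n+1} = (1 + 6/7z)y_n
  Hence R(z) = (1 + 6/7z)/(1 − 1/7z).

Boundary: |R(x)|=1, x<0.
x=-1.62: |R|=0.3155
R=−1: 1+6/7x = −1+1/7x ⇒ -5/7x=2 ⇒ x=2/(-5/7)=-2.8000
Confirm numerically:
  x=-2.619: |R|=0.90592 <1
  x=-2.543: |R|=0.86535 <1
  x=-1.626: |R|=0.31950 <1
  x=-1.502: |R|=0.23665 <1
  x=-3.181: |R|=1.18711 >1
  x=-3.145: |R|=1.17003 >1
  x=-2.996: |R|=1.09804 >1
Stable set (-2.8000, 0).

(-2.8000,0); λ=-3 ⇒ h* = (14/5)/3 = 0.9333.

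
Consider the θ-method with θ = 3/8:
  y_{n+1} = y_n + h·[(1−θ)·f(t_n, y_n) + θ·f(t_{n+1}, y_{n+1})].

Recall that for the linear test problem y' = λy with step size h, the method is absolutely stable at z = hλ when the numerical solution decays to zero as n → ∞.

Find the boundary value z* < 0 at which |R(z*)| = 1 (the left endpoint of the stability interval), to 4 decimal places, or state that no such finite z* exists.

With y'=λy (z=hλ):
  y_{n+1} = y_n + z·[5/8·y_n + 3/8·y_{n+1}] ⇒ (1 − 3/8z)y_{n+1} = (1 + 5/8z)y_n
  so R(z) = (1 + 5/8z)/(1 − 3/8z).

Find x<0 with |R(x)|<1.
x=-0.48: |R|=0.5932
R=−1: 1+5/8x = −1+3/8x ⇒ -1/4x=2 ⇒ x=2/(-1/4)=-8.0000
Confirm numerically:
  x=-5.498: |R|=0.79571 <1
  x=-5.411: |R|=0.78632 <1
  x=-3.276: |R|=0.47005 <1
  x=-8.571: |R|=1.03387 >1
  x=-8.155: |R|=1.00955 >1
Stable set (-8.0000, 0).

left endpoint -8.0000.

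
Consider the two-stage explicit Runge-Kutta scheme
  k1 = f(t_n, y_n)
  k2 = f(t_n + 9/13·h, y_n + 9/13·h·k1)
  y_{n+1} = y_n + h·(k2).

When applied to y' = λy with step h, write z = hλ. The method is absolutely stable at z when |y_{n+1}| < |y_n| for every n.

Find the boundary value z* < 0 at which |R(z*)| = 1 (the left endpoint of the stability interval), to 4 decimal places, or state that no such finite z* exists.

z* = -1.4444.

With y'=λy (z=hλ):
  k1=λy_n ⇒ h·k1=z·y_n;  k2=λ(1+9/13z)y_n ⇒ h·k2=z(1+9/13z)y_n
  y_{n+1}/y_n = 1 + z(1+9/13z) = 1 + z + 9/13z²
  R(z) = 1 + z + 9/13z².

Find x<0 with |R(x)|<1.
x=-0.87: |R|=0.6540
R=1: x+9/13x²=0 ⇒ x=−13/9=-1.4444; min R=1−1/(4·9/13)=0.6389>−1
Confirm numerically:
  x=-1.039: |R|=0.70836 <1
  x=-0.760: |R|=0.63988 <1
  x=-0.619: |R|=0.64627 <1
  x=-2.034: |R|=1.83018 >1
  x=-1.625: |R|=1.20312 >1
Interval (-1.4444, 0).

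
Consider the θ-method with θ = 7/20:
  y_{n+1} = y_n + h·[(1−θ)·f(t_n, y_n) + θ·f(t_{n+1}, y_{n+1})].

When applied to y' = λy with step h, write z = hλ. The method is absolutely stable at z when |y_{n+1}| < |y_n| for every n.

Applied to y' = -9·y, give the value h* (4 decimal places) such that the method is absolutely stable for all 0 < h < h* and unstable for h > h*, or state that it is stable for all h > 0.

(-6.6667,0); λ=-9 ⇒ h* = (20/3)/9 = 0.7407.

On y'=λy, z=hλ:
  y_{n+1} = y_n + z·[13/20·y_n + 7/20·y_{n+1}] ⇒ (1 − 7/20z)y_{n+1} = (1 + 13/20z)y_n
  R(z) = (1 + 13/20z)/(1 − 7/20z).

Solve |R(x)|<1 on ℝ⁻.
x=-0.98: |R|=0.2703
R=−1: 1+13/20x = −1+7/20x ⇒ -3/10x=2 ⇒ x=2/(-3/10)=-6.6667
Confirm numerically:
  x=-4.265: |R|=0.71096 <1
  x=-3.541: |R|=0.58126 <1
  x=-3.384: |R|=0.54917 <1
  x=-3.194: |R|=0.50810 <1
  x=-7.062: |R|=1.03416 >1
  x=-6.774: |R|=1.00955 >1
So |R|<1 on (-6.6667, 0).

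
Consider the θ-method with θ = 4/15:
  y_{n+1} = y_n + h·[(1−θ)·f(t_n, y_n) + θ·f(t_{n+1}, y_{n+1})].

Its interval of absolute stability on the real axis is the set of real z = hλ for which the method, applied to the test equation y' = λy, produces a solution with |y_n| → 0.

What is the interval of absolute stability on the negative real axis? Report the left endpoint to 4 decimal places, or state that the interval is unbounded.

(-4.2857, 0).

Test eqn y'=λy, z=hλ:
  y_{n+1} = y_n + z·[11/15·y_n + 4/15·y_{n+1}] ⇒ (1 − 4/15z)y_{n+1} = (1 + 11/15z)y_n
  ⇒ R(z) = (1 + 11/15z)/(1 − 4/15z).

Boundary: |R(x)|=1, x<0.
x=-0.72: |R|=0.3960
R=−1: 1+11/15x = −1+4/15x ⇒ -7/15x=2 ⇒ x=2/(-7/15)=-4.2857
Confirm numerically:
  x=-4.181: |R|=0.97689 <1
  x=-3.475: |R|=0.80363 <1
  x=-3.097: |R|=0.69618 <1
  x=-2.827: |R|=0.61187 <1
  x=-4.835: |R|=1.11197 >1
  x=-4.660: |R|=1.07788 >1
Stable set (-4.2857, 0).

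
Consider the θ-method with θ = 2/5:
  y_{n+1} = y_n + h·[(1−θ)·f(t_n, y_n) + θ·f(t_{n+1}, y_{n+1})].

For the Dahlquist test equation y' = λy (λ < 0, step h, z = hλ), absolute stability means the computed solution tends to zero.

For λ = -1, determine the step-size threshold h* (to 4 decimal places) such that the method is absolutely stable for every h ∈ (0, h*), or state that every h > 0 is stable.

(-10.0000,0); λ=-1 ⇒ h* = (10)/1 = 10.0000.

Test eqn y'=λy, z=hλ:
  y_{n+1} = y_n + z·[3/5·y_n + 2/5·y_{n+1}] ⇒ (1 − 2/5z)y_{n+1} = (1 + 3/5z)y_n
  R(z) = (1 + 3/5z)/(1 − 2/5z).

Find x<0 with |R(x)|<1.
x=-1.8: |R|=0.0465
R=−1: 1+3/5x = −1+2/5x ⇒ -1/5x=2 ⇒ x=2/(-1/5)=-10.0000
Confirm numerically:
  x=-7.975: |R|=0.90334 <1
  x=-6.530: |R|=0.80786 <1
  x=-4.444: |R|=0.59994 <1
  x=-10.457: |R|=1.01764 >1
  x=-10.406: |R|=1.01573 >1
  x=-10.259: |R|=1.01015 >1
Stable set (-10.0000, 0).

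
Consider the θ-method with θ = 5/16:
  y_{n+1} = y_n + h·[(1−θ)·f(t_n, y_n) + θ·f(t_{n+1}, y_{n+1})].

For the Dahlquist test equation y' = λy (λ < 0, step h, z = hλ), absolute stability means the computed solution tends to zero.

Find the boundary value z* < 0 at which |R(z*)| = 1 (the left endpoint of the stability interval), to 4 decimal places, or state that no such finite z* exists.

left endpoint -5.3333.

With y'=λy (z=hλ):
  y_{n+1} = y_n + z·[11/16·y_n + 5/16·y_{n+1}] ⇒ (1 − 5/16z)y_{n+1} = (1 + 11/16z)y_n
  so R(z) = (1 + 11/16z)/(1 − 5/16z).

Need |R(x)|<1, x<0.
x=-1.29: |R|=0.0806
R=−1: 1+11/16x = −1+5/16x ⇒ -3/8x=2 ⇒ x=2/(-3/8)=-5.3333
Confirm numerically:
  x=-4.984: |R|=0.94878 <1
  x=-4.399: |R|=0.85245 <1
  x=-3.958: |R|=0.76943 <1
  x=-3.380: |R|=0.64377 <1
  x=-5.914: |R|=1.07645 >1
  x=-5.545: |R|=1.02905 >1
So |R|<1 on (-5.3333, 0).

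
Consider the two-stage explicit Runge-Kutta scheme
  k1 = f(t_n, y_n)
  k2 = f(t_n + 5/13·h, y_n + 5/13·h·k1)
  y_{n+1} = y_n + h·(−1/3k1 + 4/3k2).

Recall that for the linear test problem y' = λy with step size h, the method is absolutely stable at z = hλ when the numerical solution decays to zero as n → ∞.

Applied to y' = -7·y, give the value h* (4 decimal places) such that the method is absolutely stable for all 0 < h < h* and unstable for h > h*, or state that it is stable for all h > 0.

(-1.9500,0); λ=-7 ⇒ h* = (39/20)/7 = 0.2786.

Test eqn y'=λy, z=hλ:
  k1=λy_n ⇒ h·k1=z·y_n;  k2=λ(1+5/13z)y_n ⇒ h·k2=z(1+5/13z)y_n
  y_{n+1}/y_n = 1 − 1/3z + 4/3z(1+5/13z) = 1 + z + 20/39z²
  ⇒ R(z) = 1 + z + 20/39z².

Find x<0 with |R(x)|<1.
x=-0.81: |R|=0.5265
R=1: x+20/39x²=0 ⇒ x=−39/20=-1.9500; min R=1−1/(4·20/39)=0.5125>−1
Confirm numerically:
  x=-1.784: |R|=0.84813 <1
  x=-1.281: |R|=0.56052 <1
  x=-1.083: |R|=0.51848 <1
  x=-2.340: |R|=1.46800 >1
  x=-2.197: |R|=1.27829 >1
  x=-2.126: |R|=1.19189 >1
Interval (-1.9500, 0).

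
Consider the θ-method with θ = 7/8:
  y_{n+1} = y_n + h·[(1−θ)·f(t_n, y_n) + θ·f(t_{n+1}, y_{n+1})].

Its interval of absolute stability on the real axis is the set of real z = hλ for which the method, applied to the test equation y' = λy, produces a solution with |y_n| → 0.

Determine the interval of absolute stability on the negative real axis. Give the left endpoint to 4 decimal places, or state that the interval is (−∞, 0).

(−∞, 0) — no finite endpoint.

Test eqn y'=λy, z=hλ:
  y_{n+1} = y_n + z·[1/8·y_n + 7/8·y_{n+1}] ⇒ (1 − 7/8z)y_{n+1} = (1 + 1/8z)y_n
  ⇒ R(z) = (1 + 1/8z)/(1 − 7/8z).

Boundary: |R(x)|=1, x<0.
x=-0.62: |R|=0.5981
x=-2: |R|=0.2727
x=-10: |R|=0.0256
x=-100: |R|=0.1299
θ=7/8≥1/2 ⇒ |1+1/8x|<|1−7/8x| ∀x<0 ⇒ interval (−∞,0).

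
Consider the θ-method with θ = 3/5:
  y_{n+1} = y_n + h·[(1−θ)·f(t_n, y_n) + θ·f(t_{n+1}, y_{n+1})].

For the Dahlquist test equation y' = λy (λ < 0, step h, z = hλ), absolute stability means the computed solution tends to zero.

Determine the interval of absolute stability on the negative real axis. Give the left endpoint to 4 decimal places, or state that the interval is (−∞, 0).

Test eqn y'=λy, z=hλ:
  y_{n+1} = y_n + z·[2/5·y_n + 3/5·y_{n+1}] ⇒ (1 − 3/5z)y_{n+1} = (1 + 2/5z)y_n
  ⇒ R(z) = (1 + 2/5z)/(1 − 3/5z).

Need |R(x)|<1, x<0.
x=-0.69: |R|=0.5120
x=-2: |R|=0.0909
x=-10: |R|=0.4286
x=-100: |R|=0.6393
θ=3/5≥1/2 ⇒ |1+2/5x|<|1−3/5x| ∀x<0 ⇒ interval (−∞,0).

interval (−∞, 0).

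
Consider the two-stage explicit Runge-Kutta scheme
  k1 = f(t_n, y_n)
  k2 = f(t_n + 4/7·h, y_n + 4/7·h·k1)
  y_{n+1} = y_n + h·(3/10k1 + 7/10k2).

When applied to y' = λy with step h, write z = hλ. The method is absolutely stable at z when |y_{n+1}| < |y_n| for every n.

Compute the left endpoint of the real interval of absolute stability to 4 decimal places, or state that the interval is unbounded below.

With y'=λy (z=hλ):
  k1=λy_n ⇒ h·k1=z·y_n;  k2=λ(1+4/7z)y_n ⇒ h·k2=z(1+4/7z)y_n
  y_{n+1}/y_n = 1 + 3/10z + 7/10z(1+4/7z) = 1 + z + 2/5z²
  R(z) = 1 + z + 2/5z².

Find x<0 with |R(x)|<1.
x=-1.44: |R|=0.3894
R=1: x+2/5x²=0 ⇒ x=−5/2=-2.5000; min R=1−1/(4·2/5)=0.3750>−1
Confirm numerically:
  x=-1.866: |R|=0.52678 <1
  x=-1.641: |R|=0.43615 <1
  x=-1.581: |R|=0.41882 <1
  x=-1.125: |R|=0.38125 <1
  x=-2.822: |R|=1.36347 >1
  x=-2.704: |R|=1.22065 >1
So |R|<1 on (-2.5000, 0).

z* = -2.5000.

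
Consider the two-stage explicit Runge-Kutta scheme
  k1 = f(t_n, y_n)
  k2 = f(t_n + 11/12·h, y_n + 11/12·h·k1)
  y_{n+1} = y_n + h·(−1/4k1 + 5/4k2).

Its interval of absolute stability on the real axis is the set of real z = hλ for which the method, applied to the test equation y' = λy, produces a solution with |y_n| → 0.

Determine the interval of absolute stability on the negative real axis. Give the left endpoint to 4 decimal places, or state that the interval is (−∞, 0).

(-0.8727, 0).

On y'=λy, z=hλ:
  k1=λy_n ⇒ h·k1=z·y_n;  k2=λ(1+11/12z)y_n ⇒ h·k2=z(1+11/12z)y_n
  y_{n+1}/y_n = 1 − 1/4z + 5/4z(1+11/12z) = 1 + z + 55/48z²
  R(z) = 1 + z + 55/48z².

Need |R(x)|<1, x<0.
x=-0.6: |R|=0.8125
R=1: x+55/48x²=0 ⇒ x=−48/55=-0.8727; min R=1−1/(4·55/48)=0.7818>−1
Confirm numerically:
  x=-0.832: |R|=0.96117 <1
  x=-0.680: |R|=0.84983 <1
  x=-0.455: |R|=0.78222 <1
  x=-1.202: |R|=1.45350 >1
  x=-1.093: |R|=1.27587 >1
  x=-1.053: |R|=1.21751 >1
Stable set (-0.8727, 0).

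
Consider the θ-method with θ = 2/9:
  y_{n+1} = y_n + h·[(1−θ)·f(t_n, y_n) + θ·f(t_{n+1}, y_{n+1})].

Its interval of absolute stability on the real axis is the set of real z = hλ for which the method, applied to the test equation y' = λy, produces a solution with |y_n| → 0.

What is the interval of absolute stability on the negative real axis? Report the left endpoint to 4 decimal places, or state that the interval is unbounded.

Set f=λy, z=hλ:
  y_{n+1} = y_n + z·[7/9·y_n + 2/9·y_{n+1}] ⇒ (1 − 2/9z)y_{n+1} = (1 + 7/9z)y_n
  so R(z) = (1 + 7/9z)/(1 − 2/9z).

Find x<0 with |R(x)|<1.
x=-0.47: |R|=0.5744
R=−1: 1+7/9x = −1+2/9x ⇒ -5/9x=2 ⇒ x=2/(-5/9)=-3.6000
Confirm numerically:
  x=-2.550: |R|=0.62766 <1
  x=-2.525: |R|=0.61744 <1
  x=-2.350: |R|=0.54380 <1
  x=-1.577: |R|=0.16776 <1
  x=-4.064: |R|=1.13545 >1
  x=-3.969: |R|=1.10893 >1
So |R|<1 on (-3.6000, 0).

z∈(-3.6000,0).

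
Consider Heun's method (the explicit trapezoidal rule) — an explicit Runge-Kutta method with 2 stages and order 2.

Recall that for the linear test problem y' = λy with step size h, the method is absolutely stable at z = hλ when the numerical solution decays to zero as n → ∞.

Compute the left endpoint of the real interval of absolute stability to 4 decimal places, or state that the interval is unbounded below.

z* = -2.0000.

Set f=λy, z=hλ:
  order 2, 2-stage ⇒ R(z)=1+z+z^2/2
  (e.g. R(-1.02)=0.50020, |R|=0.50020)

Find x<0 with |R(x)|<1.
x=-1.02: |R|=0.5002
|R(-1.65)|=0.7112 |R(-1.44)|=0.5968 |R(-0.86)|=0.5098
Bisect:
  x_lo=-2.8410 |R|=2.1946  x_hi=-0.1283 |R|=0.8799
  mid=-1.48466 |R|=0.61745 →hi
  mid=-2.16282 |R|=1.17608 →lo
  mid=-1.82374 |R|=0.83928 →hi
  mid=-1.99328 |R|=0.99331 →hi
  mid=-2.07805 |R|=1.08110 →lo
  mid=-2.03567 |R|=1.03630 →lo
  mid=-2.01448 |R|=1.01458 →lo
  mid=-2.00388 |R|=1.00389 →lo
  mid=-1.99858 |R|=0.99858 →hi
  mid=-2.00123 |R|=1.00123 →lo
  ...
  [-2.00007,-1.99991] ⇒ x*=-2.0000
Interval (-2.0000, 0).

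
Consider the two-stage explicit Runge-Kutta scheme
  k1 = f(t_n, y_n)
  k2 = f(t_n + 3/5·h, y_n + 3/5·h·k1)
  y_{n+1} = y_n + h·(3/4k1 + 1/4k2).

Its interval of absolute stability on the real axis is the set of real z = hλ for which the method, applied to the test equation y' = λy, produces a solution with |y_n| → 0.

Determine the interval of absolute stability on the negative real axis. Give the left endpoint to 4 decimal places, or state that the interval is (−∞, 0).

Set f=λy, z=hλ:
  k1=λy_n ⇒ h·k1=z·y_n;  k2=λ(1+3/5z)y_n ⇒ h·k2=z(1+3/5z)y_n
  y_{n+1}/y_n = 1 + 3/4z + 1/4z(1+3/5z) = 1 + z + 3/20z²
  so R(z) = 1 + z + 3/20z².

Boundary: |R(x)|=1, x<0.
x=-0.46: |R|=0.5717
R=1: x+3/20x²=0 ⇒ x=−20/3=-6.6667; min R=1−1/(4·3/20)=-0.6667>−1
Confirm numerically:
  x=-5.230: |R|=0.12706 <1
  x=-5.170: |R|=0.16067 <1
  x=-4.504: |R|=0.46110 <1
  x=-4.327: |R|=0.51856 <1
  x=-7.102: |R|=1.46376 >1
  x=-6.854: |R|=1.19260 >1
Stable set (-6.6667, 0).

z∈(-6.6667,0).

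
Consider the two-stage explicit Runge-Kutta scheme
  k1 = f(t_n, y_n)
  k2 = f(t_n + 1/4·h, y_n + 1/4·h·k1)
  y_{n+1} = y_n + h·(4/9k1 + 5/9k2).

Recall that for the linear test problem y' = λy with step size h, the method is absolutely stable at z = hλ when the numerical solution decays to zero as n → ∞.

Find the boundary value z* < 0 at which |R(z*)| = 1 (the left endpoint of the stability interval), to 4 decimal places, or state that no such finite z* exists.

z* = -7.2000.

Set f=λy, z=hλ:
  k1=λy_n ⇒ h·k1=z·y_n;  k2=λ(1+1/4z)y_n ⇒ h·k2=z(1+1/4z)y_n
  y_{n+1}/y_n = 1 + 4/9z + 5/9z(1+1/4z) = 1 + z + 5/36z²
  R(z) = 1 + z + 5/36z².

Find x<0 with |R(x)|<1.
x=-1.28: |R|=0.0524
R=1: x+5/36x²=0 ⇒ x=−36/5=-7.2000; min R=1−1/(4·5/36)=-0.8000>−1
Confirm numerically:
  x=-5.808: |R|=0.12288 <1
  x=-3.451: |R|=0.79692 <1
  x=-3.344: |R|=0.79090 <1
  x=-7.642: |R|=1.46913 >1
  x=-7.493: |R|=1.30492 >1
  x=-7.301: |R|=1.10242 >1
Stable set (-7.2000, 0).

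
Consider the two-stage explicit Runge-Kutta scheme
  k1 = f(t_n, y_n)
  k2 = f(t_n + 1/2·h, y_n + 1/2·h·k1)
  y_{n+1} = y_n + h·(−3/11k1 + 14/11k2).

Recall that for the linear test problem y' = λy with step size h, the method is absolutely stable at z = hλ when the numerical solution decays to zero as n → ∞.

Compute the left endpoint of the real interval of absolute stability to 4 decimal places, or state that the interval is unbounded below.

With y'=λy (z=hλ):
  k1=λy_n ⇒ h·k1=z·y_n;  k2=λ(1+1/2z)y_n ⇒ h·k2=z(1+1/2z)y_n
  y_{n+1}/y_n = 1 − 3/11z + 14/11z(1+1/2z) = 1 + z + 7/11z²
  ⇒ R(z) = 1 + z + 7/11z².

Boundary: |R(x)|=1, x<0.
x=-1.78: |R|=1.2363
R=1: x+7/11x²=0 ⇒ x=−11/7=-1.5714; min R=1−1/(4·7/11)=0.6071>−1
Confirm numerically:
  x=-1.315: |R|=0.78542 <1
  x=-0.979: |R|=0.63092 <1
  x=-0.949: |R|=0.62411 <1
  x=-0.944: |R|=0.62309 <1
  x=-1.941: |R|=1.45649 >1
  x=-1.911: |R|=1.41295 >1
  x=-1.700: |R|=1.13909 >1
Stable set (-1.5714, 0).

z* = -1.5714.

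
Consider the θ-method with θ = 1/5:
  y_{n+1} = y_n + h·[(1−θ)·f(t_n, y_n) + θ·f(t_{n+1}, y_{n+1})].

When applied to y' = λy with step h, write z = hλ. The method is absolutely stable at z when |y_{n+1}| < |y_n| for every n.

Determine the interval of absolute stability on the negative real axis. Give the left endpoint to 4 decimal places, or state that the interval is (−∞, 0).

(-3.3333, 0).

On y'=λy, z=hλ:
  y_{n+1} = y_n + z·[4/5·y_n + 1/5·y_{n+1}] ⇒ (1 − 1/5z)y_{n+1} = (1 + 4/5z)y_n
  Hence R(z) = (1 + 4/5z)/(1 − 1/5z).

Find x<0 with |R(x)|<1.
x=-0.36: |R|=0.6642
R=−1: 1+4/5x = −1+1/5x ⇒ -3/5x=2 ⇒ x=2/(-3/5)=-3.3333
Confirm numerically:
  x=-3.286: |R|=0.98286 <1
  x=-2.919: |R|=0.84304 <1
  x=-1.655: |R|=0.24343 <1
  x=-3.933: |R|=1.20139 >1
  x=-3.786: |R|=1.15456 >1
So |R|<1 on (-3.3333, 0).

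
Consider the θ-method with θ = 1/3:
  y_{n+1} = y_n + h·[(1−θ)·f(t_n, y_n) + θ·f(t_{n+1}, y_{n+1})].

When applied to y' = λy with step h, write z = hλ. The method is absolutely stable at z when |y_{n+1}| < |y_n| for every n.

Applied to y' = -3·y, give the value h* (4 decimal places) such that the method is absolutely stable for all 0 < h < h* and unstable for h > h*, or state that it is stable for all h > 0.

(-6.0000,0); λ=-3 ⇒ h* = (6)/3 = 2.0000.

With y'=λy (z=hλ):
  y_{n+1} = y_n + z·[2/3·y_n + 1/3·y_{n+1}] ⇒ (1 − 1/3z)y_{n+1} = (1 + 2/3z)y_n
  R(z) = (1 + 2/3z)/(1 − 1/3z).

Solve |R(x)|<1 on ℝ⁻.
x=-0.46: |R|=0.6012
R=−1: 1+2/3x = −1+1/3x ⇒ -1/3x=2 ⇒ x=2/(-1/3)=-6.0000
Confirm numerically:
  x=-5.670: |R|=0.96194 <1
  x=-4.359: |R|=0.77701 <1
  x=-4.193: |R|=0.74878 <1
  x=-3.315: |R|=0.57482 <1
  x=-6.456: |R|=1.04822 >1
  x=-6.254: |R|=1.02745 >1
  x=-6.197: |R|=1.02142 >1
Stable set (-6.0000, 0).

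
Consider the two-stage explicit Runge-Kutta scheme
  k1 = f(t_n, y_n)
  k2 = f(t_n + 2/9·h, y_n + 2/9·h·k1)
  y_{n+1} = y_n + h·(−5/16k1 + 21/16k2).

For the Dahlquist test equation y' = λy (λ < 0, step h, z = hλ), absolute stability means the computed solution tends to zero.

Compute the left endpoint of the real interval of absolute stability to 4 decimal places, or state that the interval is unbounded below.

On y'=λy, z=hλ:
  k1=λy_n ⇒ h·k1=z·y_n;  k2=λ(1+2/9z)y_n ⇒ h·k2=z(1+2/9z)y_n
  y_{n+1}/y_n = 1 − 5/16z + 21/16z(1+2/9z) = 1 + z + 7/24z²
  Hence R(z) = 1 + z + 7/24z².

Solve |R(x)|<1 on ℝ⁻.
x=-1.65: |R|=0.1441
R=1: x+7/24x²=0 ⇒ x=−24/7=-3.4286; min R=1−1/(4·7/24)=0.1429>−1
Confirm numerically:
  x=-2.646: |R|=0.39605 <1
  x=-2.553: |R|=0.34803 <1
  x=-2.115: |R|=0.18969 <1
  x=-1.670: |R|=0.14343 <1
  x=-4.022: |R|=1.69614 >1
  x=-3.942: |R|=1.59031 >1
  x=-3.720: |R|=1.31620 >1
Interval (-3.4286, 0).

z* = -3.4286.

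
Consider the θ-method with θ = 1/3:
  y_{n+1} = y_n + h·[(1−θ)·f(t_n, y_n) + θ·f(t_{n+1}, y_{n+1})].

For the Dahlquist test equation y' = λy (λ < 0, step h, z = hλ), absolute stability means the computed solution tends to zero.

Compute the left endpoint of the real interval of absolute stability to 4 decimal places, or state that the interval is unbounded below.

left endpoint -6.0000.

Test eqn y'=λy, z=hλ:
  y_{n+1} = y_n + z·[2/3·y_n + 1/3·y_{n+1}] ⇒ (1 − 1/3z)y_{n+1} = (1 + 2/3z)y_n
  so R(z) = (1 + 2/3z)/(1 − 1/3z).

Solve |R(x)|<1 on ℝ⁻.
x=-1.05: |R|=0.2222
R=−1: 1+2/3x = −1+1/3x ⇒ -1/3x=2 ⇒ x=2/(-1/3)=-6.0000
Confirm numerically:
  x=-4.639: |R|=0.82184 <1
  x=-3.829: |R|=0.68209 <1
  x=-3.495: |R|=0.61432 <1
  x=-6.587: |R|=1.06123 >1
  x=-6.386: |R|=1.04113 >1
  x=-6.226: |R|=1.02450 >1
Interval (-6.0000, 0).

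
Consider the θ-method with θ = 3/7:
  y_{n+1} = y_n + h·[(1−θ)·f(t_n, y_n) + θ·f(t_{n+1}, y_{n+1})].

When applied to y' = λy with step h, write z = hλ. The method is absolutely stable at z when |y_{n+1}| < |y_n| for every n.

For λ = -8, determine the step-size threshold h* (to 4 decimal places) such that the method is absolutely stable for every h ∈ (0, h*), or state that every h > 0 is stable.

(-14.0000,0); λ=-8 ⇒ h* = (14)/8 = 1.7500.

With y'=λy (z=hλ):
  y_{n+1} = y_n + z·[4/7·y_n + 3/7·y_{n+1}] ⇒ (1 − 3/7z)y_{n+1} = (1 + 4/7z)y_n
  so R(z) = (1 + 4/7z)/(1 − 3/7z).

Need |R(x)|<1, x<0.
x=-1.06: |R|=0.2711
R=−1: 1+4/7x = −1+3/7x ⇒ -1/7x=2 ⇒ x=2/(-1/7)=-14.0000
Confirm numerically:
  x=-13.938: |R|=0.99873 <1
  x=-12.648: |R|=0.96992 <1
  x=-9.493: |R|=0.87297 <1
  x=-6.885: |R|=0.74272 <1
  x=-14.143: |R|=1.00289 >1
So |R|<1 on (-14.0000, 0).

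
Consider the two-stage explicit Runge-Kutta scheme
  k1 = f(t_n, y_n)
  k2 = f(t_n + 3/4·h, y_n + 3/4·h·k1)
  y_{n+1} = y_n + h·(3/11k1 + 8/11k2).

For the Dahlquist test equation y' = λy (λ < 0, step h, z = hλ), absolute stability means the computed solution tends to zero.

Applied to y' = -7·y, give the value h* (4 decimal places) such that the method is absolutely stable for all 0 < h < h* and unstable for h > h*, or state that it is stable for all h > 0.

(-1.8333,0); λ=-7 ⇒ h* = (11/6)/7 = 0.2619.

Test eqn y'=λy, z=hλ:
  k1=λy_n ⇒ h·k1=z·y_n;  k2=λ(1+3/4z)y_n ⇒ h·k2=z(1+3/4z)y_n
  y_{n+1}/y_n = 1 + 3/11z + 8/11z(1+3/4z) = 1 + z + 6/11z²
  so R(z) = 1 + z + 6/11z².

Boundary: |R(x)|=1, x<0.
x=-1.78: |R|=0.9482
R=1: x+6/11x²=0 ⇒ x=−11/6=-1.8333; min R=1−1/(4·6/11)=0.5417>−1
Confirm numerically:
  x=-1.571: |R|=0.77520 <1
  x=-1.339: |R|=0.63896 <1
  x=-1.338: |R|=0.63850 <1
  x=-2.384: |R|=1.71607 >1
  x=-2.286: |R|=1.56443 >1
  x=-2.243: |R|=1.50121 >1
Interval (-1.8333, 0).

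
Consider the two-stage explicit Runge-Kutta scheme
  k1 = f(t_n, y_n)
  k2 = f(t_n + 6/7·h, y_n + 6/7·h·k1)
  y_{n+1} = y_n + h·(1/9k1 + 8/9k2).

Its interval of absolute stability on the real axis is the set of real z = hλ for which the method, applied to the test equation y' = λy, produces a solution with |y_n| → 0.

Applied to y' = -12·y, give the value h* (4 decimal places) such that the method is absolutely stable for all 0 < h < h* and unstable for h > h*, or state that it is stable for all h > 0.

(-1.3125,0); λ=-12 ⇒ h* = (21/16)/12 = 0.1094.

On y'=λy, z=hλ:
  k1=λy_n ⇒ h·k1=z·y_n;  k2=λ(1+6/7z)y_n ⇒ h·k2=z(1+6/7z)y_n
  y_{n+1}/y_n = 1 + 1/9z + 8/9z(1+6/7z) = 1 + z + 16/21z²
  R(z) = 1 + z + 16/21z².

Find x<0 with |R(x)|<1.
x=-0.92: |R|=0.7249
R=1: x+16/21x²=0 ⇒ x=−21/16=-1.3125; min R=1−1/(4·16/21)=0.6719>−1
Confirm numerically:
  x=-1.245: |R|=0.93597 <1
  x=-1.112: |R|=0.83013 <1
  x=-0.539: |R|=0.68235 <1
  x=-1.716: |R|=1.52755 >1
  x=-1.394: |R|=1.08656 >1
So |R|<1 on (-1.3125, 0).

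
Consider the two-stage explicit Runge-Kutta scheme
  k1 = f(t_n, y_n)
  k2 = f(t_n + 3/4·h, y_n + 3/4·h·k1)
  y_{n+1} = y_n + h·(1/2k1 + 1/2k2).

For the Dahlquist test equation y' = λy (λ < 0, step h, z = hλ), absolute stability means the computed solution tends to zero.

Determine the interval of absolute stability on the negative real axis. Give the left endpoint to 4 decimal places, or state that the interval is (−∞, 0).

Set f=λy, z=hλ:
  k1=λy_n ⇒ h·k1=z·y_n;  k2=λ(1+3/4z)y_n ⇒ h·k2=z(1+3/4z)y_n
  y_{n+1}/y_n = 1 + 1/2z + 1/2z(1+3/4z) = 1 + z + 3/8z²
  Hence R(z) = 1 + z + 3/8z².

Need |R(x)|<1, x<0.
x=-0.33: |R|=0.7108
R=1: x+3/8x²=0 ⇒ x=−8/3=-2.6667; min R=1−1/(4·3/8)=0.3333>−1
Confirm numerically:
  x=-2.507: |R|=0.84989 <1
  x=-2.342: |R|=0.71486 <1
  x=-2.007: |R|=0.50352 <1
  x=-1.330: |R|=0.33334 <1
  x=-3.191: |R|=1.62743 >1
  x=-2.737: |R|=1.07219 >1
So |R|<1 on (-2.6667, 0).

(-2.6667, 0).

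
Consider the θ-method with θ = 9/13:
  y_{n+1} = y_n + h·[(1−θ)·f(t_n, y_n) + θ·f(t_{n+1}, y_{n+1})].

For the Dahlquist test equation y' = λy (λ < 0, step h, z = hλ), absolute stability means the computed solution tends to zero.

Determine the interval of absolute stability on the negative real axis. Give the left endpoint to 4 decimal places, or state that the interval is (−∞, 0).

With y'=λy (z=hλ):
  y_{n+1} = y_n + z·[4/13·y_n + 9/13·y_{n+1}] ⇒ (1 − 9/13z)y_{n+1} = (1 + 4/13z)y_n
  R(z) = (1 + 4/13z)/(1 − 9/13z).

Need |R(x)|<1, x<0.
x=-0.83: |R|=0.4729
x=-2: |R|=0.1613
x=-10: |R|=0.2621
x=-100: |R|=0.4239
θ=9/13≥1/2 ⇒ |1+4/13x|<|1−9/13x| ∀x<0 ⇒ stable on all of ℝ⁻.

unbounded; (−∞, 0).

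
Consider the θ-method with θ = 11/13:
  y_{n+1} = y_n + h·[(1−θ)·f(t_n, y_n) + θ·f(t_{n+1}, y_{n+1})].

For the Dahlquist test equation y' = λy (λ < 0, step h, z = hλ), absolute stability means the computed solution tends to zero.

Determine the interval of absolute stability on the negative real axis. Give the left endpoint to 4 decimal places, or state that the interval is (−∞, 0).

Test eqn y'=λy, z=hλ:
  y_{n+1} = y_n + z·[2/13·y_n + 11/13·y_{n+1}] ⇒ (1 − 11/13z)y_{n+1} = (1 + 2/13z)y_n
  so R(z) = (1 + 2/13z)/(1 − 11/13z).

Need |R(x)|<1, x<0.
x=-1.32: |R|=0.3765
x=-2: |R|=0.2571
x=-10: |R|=0.0569
x=-100: |R|=0.1680
θ=11/13≥1/2 ⇒ |1+2/13x|<|1−11/13x| ∀x<0 ⇒ stable on all of ℝ⁻.

interval (−∞, 0).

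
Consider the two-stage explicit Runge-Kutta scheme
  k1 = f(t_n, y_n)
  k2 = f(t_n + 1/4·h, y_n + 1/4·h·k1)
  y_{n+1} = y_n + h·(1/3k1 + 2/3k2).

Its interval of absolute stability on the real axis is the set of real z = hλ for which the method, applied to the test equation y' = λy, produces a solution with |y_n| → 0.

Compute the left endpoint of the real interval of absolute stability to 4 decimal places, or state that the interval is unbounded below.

z* = -6.0000.

Set f=λy, z=hλ:
  k1=λy_n ⇒ h·k1=z·y_n;  k2=λ(1+1/4z)y_n ⇒ h·k2=z(1+1/4z)y_n
  y_{n+1}/y_n = 1 + 1/3z + 2/3z(1+1/4z) = 1 + z + 1/6z²
  Hence R(z) = 1 + z + 1/6z².

Boundary: |R(x)|=1, x<0.
x=-1.58: |R|=0.1639
R=1: x+1/6x²=0 ⇒ x=−6=-6.0000; min R=1−1/(4·1/6)=-0.5000>−1
Confirm numerically:
  x=-5.541: |R|=0.57611 <1
  x=-5.342: |R|=0.41416 <1
  x=-4.739: |R|=0.00402 <1
  x=-3.466: |R|=0.46381 <1
  x=-6.253: |R|=1.26367 >1
  x=-6.222: |R|=1.23021 >1
Interval (-6.0000, 0).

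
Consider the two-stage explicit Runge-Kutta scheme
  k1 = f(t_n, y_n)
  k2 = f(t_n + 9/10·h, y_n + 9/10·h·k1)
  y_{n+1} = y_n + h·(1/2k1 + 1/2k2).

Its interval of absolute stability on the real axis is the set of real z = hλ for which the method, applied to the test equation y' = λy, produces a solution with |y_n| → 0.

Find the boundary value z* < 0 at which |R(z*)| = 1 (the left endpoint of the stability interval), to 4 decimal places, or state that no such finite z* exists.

z* = -2.2222.

Set f=λy, z=hλ:
  k1=λy_n ⇒ h·k1=z·y_n;  k2=λ(1+9/10z)y_n ⇒ h·k2=z(1+9/10z)y_n
  y_{n+1}/y_n = 1 + 1/2z + 1/2z(1+9/10z) = 1 + z + 9/20z²
  Hence R(z) = 1 + z + 9/20z².

Need |R(x)|<1, x<0.
x=-0.8: |R|=0.4880
R=1: x+9/20x²=0 ⇒ x=−20/9=-2.2222; min R=1−1/(4·9/20)=0.4444>−1
Confirm numerically:
  x=-1.779: |R|=0.64518 <1
  x=-1.051: |R|=0.44607 <1
  x=-1.007: |R|=0.44932 <1
  x=-2.703: |R|=1.58479 >1
  x=-2.670: |R|=1.53801 >1
  x=-2.331: |R|=1.11410 >1
So |R|<1 on (-2.2222, 0).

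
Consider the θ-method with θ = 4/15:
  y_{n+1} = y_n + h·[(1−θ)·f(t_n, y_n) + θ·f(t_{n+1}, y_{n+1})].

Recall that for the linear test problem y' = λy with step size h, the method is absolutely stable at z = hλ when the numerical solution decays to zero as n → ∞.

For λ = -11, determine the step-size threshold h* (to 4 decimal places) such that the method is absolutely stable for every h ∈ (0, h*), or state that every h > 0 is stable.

With y'=λy (z=hλ):
  y_{n+1} = y_n + z·[11/15·y_n + 4/15·y_{n+1}] ⇒ (1 − 4/15z)y_{n+1} = (1 + 11/15z)y_n
  Hence R(z) = (1 + 11/15z)/(1 − 4/15z).

Solve |R(x)|<1 on ℝ⁻.
x=-1.07: |R|=0.1675
R=−1: 1+11/15x = −1+4/15x ⇒ -7/15x=2 ⇒ x=2/(-7/15)=-4.2857
Confirm numerically:
  x=-3.255: |R|=0.74251 <1
  x=-2.647: |R|=0.55170 <1
  x=-2.223: |R|=0.39566 <1
  x=-4.380: |R|=1.02030 >1
  x=-4.363: |R|=1.01667 >1
  x=-4.338: |R|=1.01131 >1
Stable set (-4.2857, 0).

(-4.2857,0); λ=-11 ⇒ h* = (30/7)/11 = 0.3896.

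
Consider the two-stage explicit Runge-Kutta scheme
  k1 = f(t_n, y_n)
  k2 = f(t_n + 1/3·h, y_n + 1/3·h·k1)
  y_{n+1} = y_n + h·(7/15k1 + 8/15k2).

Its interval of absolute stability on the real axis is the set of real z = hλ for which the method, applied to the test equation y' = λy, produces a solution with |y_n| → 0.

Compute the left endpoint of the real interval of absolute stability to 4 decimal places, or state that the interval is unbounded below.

left endpoint -5.6250.

Test eqn y'=λy, z=hλ:
  k1=λy_n ⇒ h·k1=z·y_n;  k2=λ(1+1/3z)y_n ⇒ h·k2=z(1+1/3z)y_n
  y_{n+1}/y_n = 1 + 7/15z + 8/15z(1+1/3z) = 1 + z + 8/45z²
  R(z) = 1 + z + 8/45z².

Solve |R(x)|<1 on ℝ⁻.
x=-0.94: |R|=0.2171
R=1: x+8/45x²=0 ⇒ x=−45/8=-5.6250; min R=1−1/(4·8/45)=-0.4062>−1
Confirm numerically:
  x=-5.445: |R|=0.82576 <1
  x=-4.019: |R|=0.14747 <1
  x=-3.163: |R|=0.38441 <1
  x=-2.562: |R|=0.39509 <1
  x=-6.212: |R|=1.64826 >1
  x=-6.040: |R|=1.44562 >1
So |R|<1 on (-5.6250, 0).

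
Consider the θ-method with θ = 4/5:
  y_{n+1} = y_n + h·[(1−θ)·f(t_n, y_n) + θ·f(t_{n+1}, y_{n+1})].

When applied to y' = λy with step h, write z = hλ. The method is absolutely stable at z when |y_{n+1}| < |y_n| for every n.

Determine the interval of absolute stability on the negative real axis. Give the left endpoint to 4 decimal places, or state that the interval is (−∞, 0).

Set f=λy, z=hλ:
  y_{n+1} = y_n + z·[1/5·y_n + 4/5·y_{n+1}] ⇒ (1 − 4/5z)y_{n+1} = (1 + 1/5z)y_n
  R(z) = (1 + 1/5z)/(1 − 4/5z).

Find x<0 with |R(x)|<1.
x=-1.54: |R|=0.3100
x=-2: |R|=0.2308
x=-10: |R|=0.1111
x=-100: |R|=0.2346
θ=4/5≥1/2 ⇒ |1+1/5x|<|1−4/5x| ∀x<0 ⇒ unbounded interval.

(−∞, 0) — no finite endpoint.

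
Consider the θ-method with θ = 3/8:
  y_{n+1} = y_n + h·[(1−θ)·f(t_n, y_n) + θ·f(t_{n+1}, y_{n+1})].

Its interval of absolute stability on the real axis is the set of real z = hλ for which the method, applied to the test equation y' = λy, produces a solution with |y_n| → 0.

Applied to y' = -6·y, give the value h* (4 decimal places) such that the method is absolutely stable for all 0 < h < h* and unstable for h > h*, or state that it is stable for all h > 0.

With y'=λy (z=hλ):
  y_{n+1} = y_n + z·[5/8·y_n + 3/8·y_{n+1}] ⇒ (1 − 3/8z)y_{n+1} = (1 + 5/8z)y_n
  Hence R(z) = (1 + 5/8z)/(1 − 3/8z).

Need |R(x)|<1, x<0.
x=-0.63: |R|=0.4904
R=−1: 1+5/8x = −1+3/8x ⇒ -1/4x=2 ⇒ x=2/(-1/4)=-8.0000
Confirm numerically:
  x=-7.293: |R|=0.95268 <1
  x=-7.076: |R|=0.93677 <1
  x=-3.347: |R|=0.48417 <1
  x=-8.197: |R|=1.01209 >1
  x=-8.106: |R|=1.00656 >1
So |R|<1 on (-8.0000, 0).

(-8.0000,0); λ=-6 ⇒ h* = (8)/6 = 1.3333.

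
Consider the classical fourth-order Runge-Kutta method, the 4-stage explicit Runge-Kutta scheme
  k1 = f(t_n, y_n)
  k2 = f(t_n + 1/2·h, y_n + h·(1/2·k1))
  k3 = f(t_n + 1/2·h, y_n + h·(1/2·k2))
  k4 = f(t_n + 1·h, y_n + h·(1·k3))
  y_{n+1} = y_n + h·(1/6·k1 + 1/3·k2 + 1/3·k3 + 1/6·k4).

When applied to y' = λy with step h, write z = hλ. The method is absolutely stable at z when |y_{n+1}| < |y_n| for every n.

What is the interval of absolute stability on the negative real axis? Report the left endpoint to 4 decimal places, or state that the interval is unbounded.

(-2.7853, 0).

Set f=λy, z=hλ:
  order 4, 4-stage ⇒ R(z)=1+z+z^2/2+z^3/6+z^4/24
  (e.g. R(-0.56)=0.57163, |R|=0.57163)

Need |R(x)|<1, x<0.
x=-0.56: |R|=0.5716
|R(-1.37)|=0.2867 |R(-0.69)|=0.5027 |R(-0.67)|=0.5127
Bisect:
  x_lo=-3.5106 |R|=2.7692  x_hi=-0.0566 |R|=0.9450
  mid=-1.78359 |R|=0.28302 →hi
  mid=-2.64708 |R|=0.81085 →hi
  mid=-3.07883 |R|=1.54059 →lo
  mid=-2.86296 |R|=1.12354 →lo
  mid=-2.75502 |R|=0.95531 →hi
  mid=-2.80899 |R|=1.03631 →lo
  mid=-2.78200 |R|=0.99505 →hi
  mid=-2.79550 |R|=1.01549 →lo
  ...
  [-2.78538,-2.78517] ⇒ x*=-2.7853
Stable set (-2.7853, 0).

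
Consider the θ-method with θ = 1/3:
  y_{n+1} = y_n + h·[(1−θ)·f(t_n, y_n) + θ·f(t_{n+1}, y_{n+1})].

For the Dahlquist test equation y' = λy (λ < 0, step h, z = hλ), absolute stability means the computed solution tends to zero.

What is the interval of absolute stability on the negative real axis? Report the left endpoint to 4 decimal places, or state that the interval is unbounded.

(-6.0000, 0).

With y'=λy (z=hλ):
  y_{n+1} = y_n + z·[2/3·y_n + 1/3·y_{n+1}] ⇒ (1 − 1/3z)y_{n+1} = (1 + 2/3z)y_n
  ⇒ R(z) = (1 + 2/3z)/(1 − 1/3z).

Need |R(x)|<1, x<0.
x=-0.33: |R|=0.7027
R=−1: 1+2/3x = −1+1/3x ⇒ -1/3x=2 ⇒ x=2/(-1/3)=-6.0000
Confirm numerically:
  x=-4.814: |R|=0.84822 <1
  x=-4.475: |R|=0.79599 <1
  x=-3.608: |R|=0.63801 <1
  x=-3.080: |R|=0.51974 <1
  x=-6.428: |R|=1.04540 >1
  x=-6.370: |R|=1.03949 >1
  x=-6.048: |R|=1.00531 >1
So |R|<1 on (-6.0000, 0).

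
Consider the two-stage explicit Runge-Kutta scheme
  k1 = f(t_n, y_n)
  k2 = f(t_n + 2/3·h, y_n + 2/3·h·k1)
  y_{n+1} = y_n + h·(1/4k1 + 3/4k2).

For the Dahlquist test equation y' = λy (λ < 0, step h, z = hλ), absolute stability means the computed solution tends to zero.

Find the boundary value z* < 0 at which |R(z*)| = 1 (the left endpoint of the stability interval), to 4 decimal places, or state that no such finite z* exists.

left endpoint -2.0000.

With y'=λy (z=hλ):
  k1=λy_n ⇒ h·k1=z·y_n;  k2=λ(1+2/3z)y_n ⇒ h·k2=z(1+2/3z)y_n
  y_{n+1}/y_n = 1 + 1/4z + 3/4z(1+2/3z) = 1 + z + 1/2z²
  R(z) = 1 + z + 1/2z².

Solve |R(x)|<1 on ℝ⁻.
x=-1.66: |R|=0.7178
R=1: x+1/2x²=0 ⇒ x=−2=-2.0000; min R=1−1/(4·1/2)=0.5000>−1
Confirm numerically:
  x=-1.877: |R|=0.88456 <1
  x=-1.399: |R|=0.57960 <1
  x=-1.096: |R|=0.50461 <1
  x=-2.452: |R|=1.55415 >1
  x=-2.423: |R|=1.51246 >1
Stable set (-2.0000, 0).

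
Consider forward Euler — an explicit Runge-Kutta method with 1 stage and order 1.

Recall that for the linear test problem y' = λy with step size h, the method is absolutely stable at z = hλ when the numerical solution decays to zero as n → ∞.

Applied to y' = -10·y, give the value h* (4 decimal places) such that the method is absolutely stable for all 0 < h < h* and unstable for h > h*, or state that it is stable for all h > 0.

Set f=λy, z=hλ:
  order 1, 1-stage ⇒ R(z)=1+z
  (e.g. R(-1.23)=-0.23000, |R|=0.23000)

Need |R(x)|<1, x<0.
x=-1.23: |R|=0.2300
|R(-2.31)|=1.3100 |R(-1.96)|=0.9600 |R(-0.67)|=0.3300
Bisect:
  x_lo=-2.5530 |R|=1.5530  x_hi=-0.3916 |R|=0.6084
  mid=-1.47229 |R|=0.47229 →hi
  mid=-2.01264 |R|=1.01264 →lo
  mid=-1.74246 |R|=0.74246 →hi
  mid=-1.87755 |R|=0.87755 →hi
  mid=-1.94509 |R|=0.94509 →hi
  mid=-1.97886 |R|=0.97886 →hi
  mid=-1.99575 |R|=0.99575 →hi
  ...
  [-2.00010,-1.99997] ⇒ x*=-2.0000
Interval (-2.0000, 0).

(-2.0000,0); λ=-10 ⇒ h* = 0.2000.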